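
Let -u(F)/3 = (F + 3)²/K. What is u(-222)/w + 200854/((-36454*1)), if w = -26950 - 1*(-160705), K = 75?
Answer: -112229839924/20316269875 ≈ -5.5241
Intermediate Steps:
u(F) = -(3 + F)²/25 (u(F) = -3*(F + 3)²/75 = -3*(3 + F)²/75 = -(3 + F)²/25)
w = 133755 (w = -26950 + 160705 = 133755)
u(-222)/w + 200854/((-36454*1)) = -(3 - 222)²/25/133755 + 200854/((-36454*1)) = -1/25*(-219)²*(1/133755) + 200854/(-36454) = -1/25*47961*(1/133755) + 200854*(-1/36454) = -47961/25*1/133755 - 100427/18227 = -15987/1114625 - 100427/18227 = -112229839924/20316269875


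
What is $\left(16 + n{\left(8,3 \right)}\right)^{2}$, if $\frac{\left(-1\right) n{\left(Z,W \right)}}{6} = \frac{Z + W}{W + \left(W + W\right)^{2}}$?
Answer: $\frac{34596}{169} \approx 204.71$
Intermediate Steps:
$n{\left(Z,W \right)} = - \frac{6 \left(W + Z\right)}{W + 4 W^{2}}$ ($n{\left(Z,W \right)} = - 6 \frac{Z + W}{W + \left(W + W\right)^{2}} = - 6 \frac{W + Z}{W + \left(2 W\right)^{2}} = - 6 \frac{W + Z}{W + 4 W^{2}} = - \frac{6 \left(W + Z\right)}{W + 4 W^{2}}$)
$\left(16 + n{\left(8,3 \right)}\right)^{2} = \left(16 + \frac{6 \left(\left(-1\right) 3 - 8\right)}{3 \left(1 + 4 \cdot 3\right)}\right)^{2} = \left(16 + 6 \cdot \frac{1}{3} \frac{1}{1 + 12} \left(-3 - 8\right)\right)^{2} = \left(16 + 6 \cdot \frac{1}{3} \cdot \frac{1}{13} \left(-11\right)\right)^{2} = \left(16 - \frac{22}{13}\right)^{2} = \left(\frac{186}{13}\right)^{2} = \frac{34596}{169}$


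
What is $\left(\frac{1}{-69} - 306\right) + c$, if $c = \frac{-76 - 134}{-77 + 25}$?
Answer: $- \frac{541745}{1794} \approx -301.98$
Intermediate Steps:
$c = \frac{105}{26}$ ($c = - \frac{210}{-52} = \left(-210\right) \left(- \frac{1}{52}\right) = \frac{105}{26} \approx 4.0385$)
$\left(\frac{1}{-69} - 306\right) + c = \left(\frac{1}{-69} - 306\right) + \frac{105}{26} = \left(- \frac{1}{69} - 306\right) + \frac{105}{26} = - \frac{21115}{69} + \frac{105}{26} = - \frac{541745}{1794}$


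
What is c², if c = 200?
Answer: 40000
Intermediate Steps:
c² = 200² = 40000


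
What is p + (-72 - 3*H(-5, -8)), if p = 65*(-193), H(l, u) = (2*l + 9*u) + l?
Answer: -12356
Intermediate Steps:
H(l, u) = 3*l + 9*u
p = -12545
p + (-72 - 3*H(-5, -8)) = -12545 + (-72 - 3*(3*(-5) + 9*(-8))) = -12545 + (-72 - 3*(-15 - 72)) = -12545 + (-72 - 3*(-87)) = -12545 + (-72 + 261) = -12545 + 189 = -12356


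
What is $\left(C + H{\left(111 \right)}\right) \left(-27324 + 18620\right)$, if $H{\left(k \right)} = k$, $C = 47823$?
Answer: $-417217536$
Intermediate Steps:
$\left(C + H{\left(111 \right)}\right) \left(-27324 + 18620\right) = \left(47823 + 111\right) \left(-27324 + 18620\right) = 47934 \left(-8704\right) = -417217536$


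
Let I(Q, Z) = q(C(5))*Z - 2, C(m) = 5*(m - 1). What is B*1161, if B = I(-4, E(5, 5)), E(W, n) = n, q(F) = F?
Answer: 113778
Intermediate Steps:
C(m) = -5 + 5*m (C(m) = 5*(-1 + m) = -5 + 5*m)
I(Q, Z) = -2 + 20*Z (I(Q, Z) = (-5 + 5*5)*Z - 2 = (-5 + 25)*Z - 2 = 20*Z - 2 = -2 + 20*Z)
B = 98 (B = -2 + 20*5 = -2 + 100 = 98)
B*1161 = 98*1161 = 113778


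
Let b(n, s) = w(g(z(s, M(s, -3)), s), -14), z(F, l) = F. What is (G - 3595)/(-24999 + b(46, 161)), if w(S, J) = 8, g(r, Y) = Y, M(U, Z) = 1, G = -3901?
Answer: 7496/24991 ≈ 0.29995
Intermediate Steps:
b(n, s) = 8
(G - 3595)/(-24999 + b(46, 161)) = (-3901 - 3595)/(-24999 + 8) = -7496/(-24991) = -7496*(-1/24991) = 7496/24991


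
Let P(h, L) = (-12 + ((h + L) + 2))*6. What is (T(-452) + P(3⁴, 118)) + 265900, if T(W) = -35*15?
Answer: 266509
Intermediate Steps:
T(W) = -525
P(h, L) = -60 + 6*L + 6*h (P(h, L) = (-12 + ((L + h) + 2))*6 = (-12 + (2 + L + h))*6 = (-10 + L + h)*6 = -60 + 6*L + 6*h)
(T(-452) + P(3⁴, 118)) + 265900 = (-525 + (-60 + 6*118 + 6*3⁴)) + 265900 = (-525 + (-60 + 708 + 6*81)) + 265900 = (-525 + (-60 + 708 + 486)) + 265900 = (-525 + 1134) + 265900 = 609 + 265900 = 266509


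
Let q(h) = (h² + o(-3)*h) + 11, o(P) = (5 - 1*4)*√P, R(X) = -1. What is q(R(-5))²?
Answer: (12 - I*√3)² ≈ 141.0 - 41.569*I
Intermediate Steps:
o(P) = √P (o(P) = (5 - 4)*√P = 1*√P = √P)
q(h) = 11 + h² + I*h*√3 (q(h) = (h² + √(-3)*h) + 11 = (h² + (I*√3)*h) + 11 = (h² + I*h*√3) + 11 = 11 + h² + I*h*√3)
q(R(-5))² = (11 + (-1)² + I*(-1)*√3)² = (11 + 1 - I*√3)² = (12 - I*√3)²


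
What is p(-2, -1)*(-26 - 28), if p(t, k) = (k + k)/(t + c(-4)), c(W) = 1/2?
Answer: -72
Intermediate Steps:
c(W) = ½
p(t, k) = 2*k/(½ + t) (p(t, k) = (k + k)/(t + ½) = (2*k)/(½ + t) = 2*k/(½ + t))
p(-2, -1)*(-26 - 28) = (4*(-1)/(1 + 2*(-2)))*(-26 - 28) = (4*(-1)/(1 - 4))*(-54) = (4*(-1)/(-3))*(-54) = (4*(-1)*(-⅓))*(-54) = (4/3)*(-54) = -72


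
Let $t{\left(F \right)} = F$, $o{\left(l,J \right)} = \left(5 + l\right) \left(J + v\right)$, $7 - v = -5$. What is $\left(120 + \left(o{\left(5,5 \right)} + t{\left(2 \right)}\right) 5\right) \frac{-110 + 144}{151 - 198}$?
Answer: $- \frac{33320}{47} \approx -708.94$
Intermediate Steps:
$v = 12$ ($v = 7 - -5 = 7 + 5 = 12$)
$o{\left(l,J \right)} = \left(5 + l\right) \left(12 + J\right)$ ($o{\left(l,J \right)} = \left(5 + l\right) \left(J + 12\right) = \left(5 + l\right) \left(12 + J\right)$)
$\left(120 + \left(o{\left(5,5 \right)} + t{\left(2 \right)}\right) 5\right) \frac{-110 + 144}{151 - 198} = \left(120 + \left(\left(60 + 5 \cdot 5 + 12 \cdot 5 + 5 \cdot 5\right) + 2\right) 5\right) \frac{-110 + 144}{151 - 198} = \left(120 + \left(\left(60 + 25 + 60 + 25\right) + 2\right) 5\right) \frac{34}{-47} = \left(120 + \left(170 + 2\right) 5\right) 34 \left(- \frac{1}{47}\right) = \left(120 + 172 \cdot 5\right) \left(- \frac{34}{47}\right) = \left(120 + 860\right) \left(- \frac{34}{47}\right) = 980 \left(- \frac{34}{47}\right) = - \frac{33320}{47}$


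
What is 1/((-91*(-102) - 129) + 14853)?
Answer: 1/24006 ≈ 4.1656e-5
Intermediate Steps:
1/((-91*(-102) - 129) + 14853) = 1/((9282 - 129) + 14853) = 1/(9153 + 14853) = 1/24006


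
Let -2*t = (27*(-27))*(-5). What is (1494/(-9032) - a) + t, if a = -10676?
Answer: 39981659/4516 ≈ 8853.3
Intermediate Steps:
t = -3645/2 (t = -27*(-27)*(-5)/2 = -(-729)*(-5)/2 = -½*3645 = -3645/2 ≈ -1822.5)
(1494/(-9032) - a) + t = (1494/(-9032) - 1*(-10676)) - 3645/2 = (1494*(-1/9032) + 10676) - 3645/2 = (-747/4516 + 10676) - 3645/2 = 48212069/4516 - 3645/2 = 39981659/4516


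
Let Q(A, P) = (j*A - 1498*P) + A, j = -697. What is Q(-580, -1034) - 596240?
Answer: 1356372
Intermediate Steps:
Q(A, P) = -1498*P - 696*A (Q(A, P) = (-697*A - 1498*P) + A = (-1498*P - 697*A) + A = -1498*P - 696*A)
Q(-580, -1034) - 596240 = (-1498*(-1034) - 696*(-580)) - 596240 = (1548932 + 403680) - 596240 = 1952612 - 596240 = 1356372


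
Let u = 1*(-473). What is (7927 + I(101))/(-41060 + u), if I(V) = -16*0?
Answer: -7927/41533 ≈ -0.19086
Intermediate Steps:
I(V) = 0
u = -473
(7927 + I(101))/(-41060 + u) = (7927 + 0)/(-41060 - 473) = 7927/(-41533) = 7927*(-1/41533) = -7927/41533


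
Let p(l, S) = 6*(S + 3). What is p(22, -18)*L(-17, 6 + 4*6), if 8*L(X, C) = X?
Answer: 765/4 ≈ 191.25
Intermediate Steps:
p(l, S) = 18 + 6*S (p(l, S) = 6*(3 + S) = 18 + 6*S)
L(X, C) = X/8
p(22, -18)*L(-17, 6 + 4*6) = (18 + 6*(-18))*((⅛)*(-17)) = (18 - 108)*(-17/8) = -90*(-17/8) = 765/4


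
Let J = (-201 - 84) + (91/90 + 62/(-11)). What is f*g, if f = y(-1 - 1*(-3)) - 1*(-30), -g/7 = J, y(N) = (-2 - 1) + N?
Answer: 58205987/990 ≈ 58794.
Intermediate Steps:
y(N) = -3 + N
J = -286729/990 (J = -285 + (91*(1/90) + 62*(-1/11)) = -285 + (91/90 - 62/11) = -285 - 4579/990 = -286729/990 ≈ -289.63)
g = 2007103/990 (g = -7*(-286729/990) = 2007103/990 ≈ 2027.4)
f = 29 (f = (-3 + (-1 - 1*(-3))) - 1*(-30) = (-3 + (-1 + 3)) + 30 = (-3 + 2) + 30 = -1 + 30 = 29)
f*g = 29*(2007103/990) = 58205987/990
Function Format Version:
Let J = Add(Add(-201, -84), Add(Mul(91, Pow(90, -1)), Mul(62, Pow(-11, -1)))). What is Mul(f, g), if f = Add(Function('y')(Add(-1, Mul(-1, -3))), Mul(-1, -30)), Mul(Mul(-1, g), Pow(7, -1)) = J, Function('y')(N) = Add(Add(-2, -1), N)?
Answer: Rational(58205987, 990) ≈ 58794.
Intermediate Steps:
Function('y')(N) = Add(-3, N)
J = Rational(-286729, 990) (J = Add(-285, Add(Mul(91, Rational(1, 90)), Mul(62, Rational(-1, 11)))) = Add(-285, Add(Rational(91, 90), Rational(-62, 11))) = Add(-285, Rational(-4579, 990)) = Rational(-286729, 990) ≈ -289.63)
g = Rational(2007103, 990) (g = Mul(-7, Rational(-286729, 990)) = Rational(2007103, 990) ≈ 2027.4)
f = 29 (f = Add(Add(-3, Add(-1, Mul(-1, -3))), Mul(-1, -30)) = Add(Add(-3, Add(-1, 3)), 30) = Add(Add(-3, 2), 30) = Add(-1, 30) = 29)
Mul(f, g) = Mul(29, Rational(2007103, 990)) = Rational(58205987, 990)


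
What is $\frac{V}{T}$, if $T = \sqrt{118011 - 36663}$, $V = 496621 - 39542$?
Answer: $\frac{457079 \sqrt{20337}}{40674} \approx 1602.6$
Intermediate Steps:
$V = 457079$ ($V = 496621 - 39542 = 457079$)
$T = 2 \sqrt{20337}$ ($T = \sqrt{81348} = 2 \sqrt{20337} \approx 285.22$)
$\frac{V}{T} = \frac{457079}{2 \sqrt{20337}} = 457079 \frac{\sqrt{20337}}{40674} = \frac{457079 \sqrt{20337}}{40674}$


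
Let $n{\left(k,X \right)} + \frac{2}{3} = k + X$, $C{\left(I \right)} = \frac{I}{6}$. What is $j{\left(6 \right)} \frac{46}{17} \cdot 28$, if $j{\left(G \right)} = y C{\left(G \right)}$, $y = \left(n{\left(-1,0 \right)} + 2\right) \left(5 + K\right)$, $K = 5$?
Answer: $\frac{12880}{51} \approx 252.55$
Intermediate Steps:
$C{\left(I \right)} = \frac{I}{6}$ ($C{\left(I \right)} = I \frac{1}{6} = \frac{I}{6}$)
$n{\left(k,X \right)} = - \frac{2}{3} + X + k$ ($n{\left(k,X \right)} = - \frac{2}{3} + \left(k + X\right) = - \frac{2}{3} + \left(X + k\right) = - \frac{2}{3} + X + k$)
$y = \frac{10}{3}$ ($y = \left(\left(- \frac{2}{3} + 0 - 1\right) + 2\right) \left(5 + 5\right) = \left(- \frac{5}{3} + 2\right) 10 = \frac{1}{3} \cdot 10 = \frac{10}{3} \approx 3.3333$)
$j{\left(G \right)} = \frac{5 G}{9}$ ($j{\left(G \right)} = \frac{10 \frac{G}{6}}{3} = \frac{5 G}{9}$)
$j{\left(6 \right)} \frac{46}{17} \cdot 28 = \frac{5}{9} \cdot 6 \cdot \frac{46}{17} \cdot 28 = \frac{10 \cdot 46 \cdot \frac{1}{17}}{3} \cdot 28 = \frac{10}{3} \cdot \frac{46}{17} \cdot 28 = \frac{460}{51} \cdot 28 = \frac{12880}{51}$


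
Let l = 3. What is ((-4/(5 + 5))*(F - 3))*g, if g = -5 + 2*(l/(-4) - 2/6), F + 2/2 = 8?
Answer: 172/15 ≈ 11.467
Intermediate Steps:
F = 7 (F = -1 + 8 = 7)
g = -43/6 (g = -5 + 2*(3/(-4) - 2/6) = -5 + 2*(3*(-1/4) - 2*1/6) = -5 + 2*(-3/4 - 1/3) = -5 + 2*(-13/12) = -5 - 13/6 = -43/6 ≈ -7.1667)
((-4/(5 + 5))*(F - 3))*g = ((-4/(5 + 5))*(7 - 3))*(-43/6) = (-4/10*4)*(-43/6) = (-4*1/10*4)*(-43/6) = -2/5*4*(-43/6) = -8/5*(-43/6) = 172/15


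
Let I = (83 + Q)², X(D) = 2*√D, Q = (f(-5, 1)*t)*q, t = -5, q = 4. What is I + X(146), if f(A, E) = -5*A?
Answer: 173889 + 2*√146 ≈ 1.7391e+5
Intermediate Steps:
Q = -500 (Q = (-5*(-5)*(-5))*4 = (25*(-5))*4 = -125*4 = -500)
I = 173889 (I = (83 - 500)² = (-417)² = 173889)
I + X(146) = 173889 + 2*√146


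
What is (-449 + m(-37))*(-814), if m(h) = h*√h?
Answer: 365486 + 30118*I*√37 ≈ 3.6549e+5 + 1.832e+5*I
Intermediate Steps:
m(h) = h^(3/2)
(-449 + m(-37))*(-814) = (-449 + (-37)^(3/2))*(-814) = (-449 - 37*I*√37)*(-814) = 365486 + 30118*I*√37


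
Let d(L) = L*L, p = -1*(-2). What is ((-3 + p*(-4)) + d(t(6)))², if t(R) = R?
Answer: 625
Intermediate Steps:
p = 2
d(L) = L²
((-3 + p*(-4)) + d(t(6)))² = ((-3 + 2*(-4)) + 6²)² = ((-3 - 8) + 36)² = (-11 + 36)² = 25² = 625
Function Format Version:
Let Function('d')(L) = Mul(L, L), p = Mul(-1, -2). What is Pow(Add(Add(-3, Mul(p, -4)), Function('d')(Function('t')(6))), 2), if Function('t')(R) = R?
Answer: 625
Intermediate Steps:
p = 2
Function('d')(L) = Pow(L, 2)
Pow(Add(Add(-3, Mul(p, -4)), Function('d')(Function('t')(6))), 2) = Pow(Add(Add(-3, Mul(2, -4)), Pow(6, 2)), 2) = Pow(Add(Add(-3, -8), 36), 2) = Pow(Add(-11, 36), 2) = Pow(25, 2) = 625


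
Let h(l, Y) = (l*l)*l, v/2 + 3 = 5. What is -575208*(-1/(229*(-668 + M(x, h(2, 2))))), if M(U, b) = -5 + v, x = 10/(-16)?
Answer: -191736/51067 ≈ -3.7546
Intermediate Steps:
v = 4 (v = -6 + 2*5 = -6 + 10 = 4)
x = -5/8 (x = 10*(-1/16) = -5/8 ≈ -0.62500)
h(l, Y) = l³ (h(l, Y) = l²*l = l³)
M(U, b) = -1 (M(U, b) = -5 + 4 = -1)
-575208*(-1/(229*(-668 + M(x, h(2, 2))))) = -575208*(-1/(229*(-668 - 1))) = -575208/((-669*(-229))) = -575208/153201 = -575208*1/153201 = -191736/51067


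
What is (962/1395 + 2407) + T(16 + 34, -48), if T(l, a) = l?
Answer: 3428477/1395 ≈ 2457.7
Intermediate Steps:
(962/1395 + 2407) + T(16 + 34, -48) = (962/1395 + 2407) + (16 + 34) = (962*(1/1395) + 2407) + 50 = (962/1395 + 2407) + 50 = 3358727/1395 + 50 = 3428477/1395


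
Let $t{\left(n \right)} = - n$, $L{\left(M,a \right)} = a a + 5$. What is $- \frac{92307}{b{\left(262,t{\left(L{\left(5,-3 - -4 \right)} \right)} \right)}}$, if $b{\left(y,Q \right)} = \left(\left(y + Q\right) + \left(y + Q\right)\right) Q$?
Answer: $\frac{30769}{1024} \approx 30.048$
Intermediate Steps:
$L{\left(M,a \right)} = 5 + a^{2}$ ($L{\left(M,a \right)} = a^{2} + 5 = 5 + a^{2}$)
$b{\left(y,Q \right)} = Q \left(2 Q + 2 y\right)$ ($b{\left(y,Q \right)} = \left(\left(Q + y\right) + \left(Q + y\right)\right) Q = \left(2 Q + 2 y\right) Q = Q \left(2 Q + 2 y\right)$)
$- \frac{92307}{b{\left(262,t{\left(L{\left(5,-3 - -4 \right)} \right)} \right)}} = - \frac{92307}{2 \left(- (5 + \left(-3 - -4\right)^{2})\right) \left(- (5 + \left(-3 - -4\right)^{2}) + 262\right)} = - \frac{92307}{2 \left(- (5 + \left(-3 + 4\right)^{2})\right) \left(- (5 + \left(-3 + 4\right)^{2}) + 262\right)} = - \frac{92307}{2 \left(- (5 + 1^{2})\right) \left(- (5 + 1^{2}) + 262\right)} = - \frac{92307}{2 \left(- (5 + 1)\right) \left(- (5 + 1) + 262\right)} = - \frac{92307}{2 \left(\left(-1\right) 6\right) \left(\left(-1\right) 6 + 262\right)} = - \frac{92307}{2 \left(-6\right) \left(-6 + 262\right)} = - \frac{92307}{2 \left(-6\right) 256} = - \frac{92307}{-3072} = \left(-92307\right) \left(- \frac{1}{3072}\right) = \frac{30769}{1024}$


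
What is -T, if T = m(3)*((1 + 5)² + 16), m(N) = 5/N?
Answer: -260/3 ≈ -86.667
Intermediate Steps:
T = 260/3 (T = (5/3)*((1 + 5)² + 16) = (5*(⅓))*(6² + 16) = 5*(36 + 16)/3 = (5/3)*52 = 260/3 ≈ 86.667)
-T = -1*260/3 = -260/3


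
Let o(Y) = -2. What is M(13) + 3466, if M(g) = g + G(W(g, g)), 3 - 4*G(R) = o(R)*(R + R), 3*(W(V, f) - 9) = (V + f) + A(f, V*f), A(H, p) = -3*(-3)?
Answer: 42005/12 ≈ 3500.4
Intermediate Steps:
A(H, p) = 9
W(V, f) = 12 + V/3 + f/3 (W(V, f) = 9 + ((V + f) + 9)/3 = 9 + (9 + V + f)/3 = 9 + (3 + V/3 + f/3) = 12 + V/3 + f/3)
G(R) = 3/4 + R (G(R) = 3/4 - (-1)*(R + R)/2 = 3/4 - (-1)*2*R/2 = 3/4 - (-1)*R = 3/4 + R)
M(g) = 51/4 + 5*g/3 (M(g) = g + (3/4 + (12 + g/3 + g/3)) = g + (3/4 + (12 + 2*g/3)) = g + (51/4 + 2*g/3) = 51/4 + 5*g/3)
M(13) + 3466 = (51/4 + (5/3)*13) + 3466 = (51/4 + 65/3) + 3466 = 413/12 + 3466 = 42005/12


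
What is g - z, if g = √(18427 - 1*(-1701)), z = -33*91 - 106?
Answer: 3109 + 4*√1258 ≈ 3250.9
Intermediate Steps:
z = -3109 (z = -3003 - 106 = -3109)
g = 4*√1258 (g = √(18427 + 1701) = √20128 = 4*√1258 ≈ 141.87)
g - z = 4*√1258 - 1*(-3109) = 4*√1258 + 3109 = 3109 + 4*√1258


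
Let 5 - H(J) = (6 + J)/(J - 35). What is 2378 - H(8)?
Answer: 64057/27 ≈ 2372.5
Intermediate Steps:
H(J) = 5 - (6 + J)/(-35 + J) (H(J) = 5 - (6 + J)/(J - 35) = 5 - (6 + J)/(-35 + J))
2378 - H(8) = 2378 - (-181 + 4*8)/(-35 + 8) = 2378 - (-181 + 32)/(-27) = 2378 - (-1)*(-149)/27 = 2378 - 1*149/27 = 2378 - 149/27 = 64057/27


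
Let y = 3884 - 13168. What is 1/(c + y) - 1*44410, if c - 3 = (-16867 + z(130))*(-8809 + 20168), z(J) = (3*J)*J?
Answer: -17066752608059/384299766 ≈ -44410.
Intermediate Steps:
z(J) = 3*J**2
c = 384309050 (c = 3 + (-16867 + 3*130**2)*(-8809 + 20168) = 3 + (-16867 + 3*16900)*11359 = 3 + (-16867 + 50700)*11359 = 3 + 33833*11359 = 3 + 384309047 = 384309050)
y = -9284
1/(c + y) - 1*44410 = 1/(384309050 - 9284) - 1*44410 = 1/384299766 - 44410 = -17066752608059/384299766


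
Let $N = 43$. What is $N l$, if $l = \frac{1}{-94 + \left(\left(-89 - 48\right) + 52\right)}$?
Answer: $- \frac{43}{179} \approx -0.24022$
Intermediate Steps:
$l = - \frac{1}{179}$ ($l = \frac{1}{-94 + \left(-137 + 52\right)} = \frac{1}{-94 - 85} = \frac{1}{-179} = - \frac{1}{179} \approx -0.0055866$)
$N l = 43 \left(- \frac{1}{179}\right) = - \frac{43}{179}$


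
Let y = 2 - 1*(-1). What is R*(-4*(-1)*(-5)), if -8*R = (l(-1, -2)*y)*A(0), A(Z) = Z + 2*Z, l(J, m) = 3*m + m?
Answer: 0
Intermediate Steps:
l(J, m) = 4*m
y = 3 (y = 2 + 1 = 3)
A(Z) = 3*Z
R = 0 (R = -(4*(-2))*3*3*0/8 = -(-8*3)*0/8 = -(-3)*0 = -1/8*0 = 0)
R*(-4*(-1)*(-5)) = 0*(-4*(-1)*(-5)) = 0*(4*(-5)) = 0*(-20) = 0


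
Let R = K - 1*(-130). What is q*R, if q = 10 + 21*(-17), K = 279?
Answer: -141923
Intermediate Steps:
q = -347 (q = 10 - 357 = -347)
R = 409 (R = 279 - 1*(-130) = 279 + 130 = 409)
q*R = -347*409 = -141923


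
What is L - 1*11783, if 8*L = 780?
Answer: -23371/2 ≈ -11686.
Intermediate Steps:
L = 195/2 (L = (1/8)*780 = 195/2 ≈ 97.500)
L - 1*11783 = 195/2 - 1*11783 = 195/2 - 11783 = -23371/2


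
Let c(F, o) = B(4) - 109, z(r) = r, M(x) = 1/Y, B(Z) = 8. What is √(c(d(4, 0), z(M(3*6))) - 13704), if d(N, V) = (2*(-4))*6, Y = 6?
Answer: I*√13805 ≈ 117.49*I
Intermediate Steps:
M(x) = ⅙ (M(x) = 1/6 = ⅙)
d(N, V) = -48 (d(N, V) = -8*6 = -48)
c(F, o) = -101 (c(F, o) = 8 - 109 = -101)
√(c(d(4, 0), z(M(3*6))) - 13704) = √(-101 - 13704) = √(-13805) = I*√13805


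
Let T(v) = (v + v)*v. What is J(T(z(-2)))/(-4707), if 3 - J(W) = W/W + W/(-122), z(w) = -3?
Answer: -131/287127 ≈ -0.00045624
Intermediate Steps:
T(v) = 2*v² (T(v) = (2*v)*v = 2*v²)
J(W) = 2 + W/122 (J(W) = 3 - (W/W + W/(-122)) = 3 - (1 + W*(-1/122)) = 3 - (1 - W/122) = 3 + (-1 + W/122) = 2 + W/122)
J(T(z(-2)))/(-4707) = (2 + (2*(-3)²)/122)/(-4707) = (2 + (2*9)/122)*(-1/4707) = (2 + (1/122)*18)*(-1/4707) = (2 + 9/61)*(-1/4707) = (131/61)*(-1/4707) = -131/287127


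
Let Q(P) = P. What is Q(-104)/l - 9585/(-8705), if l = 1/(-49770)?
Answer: 9011557197/1741 ≈ 5.1761e+6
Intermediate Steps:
l = -1/49770 ≈ -2.0092e-5
Q(-104)/l - 9585/(-8705) = -104/(-1/49770) - 9585/(-8705) = -104*(-49770) - 9585*(-1/8705) = 5176080 + 1917/1741 = 9011557197/1741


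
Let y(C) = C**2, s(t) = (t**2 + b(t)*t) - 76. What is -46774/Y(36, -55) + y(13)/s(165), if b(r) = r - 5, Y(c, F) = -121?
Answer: 2504721375/6479429 ≈ 386.56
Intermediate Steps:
b(r) = -5 + r
s(t) = -76 + t**2 + t*(-5 + t) (s(t) = (t**2 + (-5 + t)*t) - 76 = (t**2 + t*(-5 + t)) - 76 = -76 + t**2 + t*(-5 + t))
-46774/Y(36, -55) + y(13)/s(165) = -46774/(-121) + 13**2/(-76 + 165**2 + 165*(-5 + 165)) = -46774*(-1/121) + 169/(-76 + 27225 + 165*160) = 46774/121 + 169/(-76 + 27225 + 26400) = 46774/121 + 169/53549 = 2504721375/6479429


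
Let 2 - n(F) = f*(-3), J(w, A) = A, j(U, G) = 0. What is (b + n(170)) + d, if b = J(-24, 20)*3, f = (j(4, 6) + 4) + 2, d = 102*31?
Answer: 3242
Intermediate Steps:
d = 3162
f = 6 (f = (0 + 4) + 2 = 4 + 2 = 6)
n(F) = 20 (n(F) = 2 - 6*(-3) = 2 - 1*(-18) = 2 + 18 = 20)
b = 60 (b = 20*3 = 60)
(b + n(170)) + d = (60 + 20) + 3162 = 80 + 3162 = 3242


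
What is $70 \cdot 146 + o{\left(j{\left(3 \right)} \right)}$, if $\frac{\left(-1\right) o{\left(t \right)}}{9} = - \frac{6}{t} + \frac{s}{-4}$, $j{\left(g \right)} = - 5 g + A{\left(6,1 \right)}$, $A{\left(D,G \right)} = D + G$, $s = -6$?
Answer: $\frac{40799}{4} \approx 10200.0$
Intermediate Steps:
$j{\left(g \right)} = 7 - 5 g$ ($j{\left(g \right)} = - 5 g + \left(6 + 1\right) = - 5 g + 7 = 7 - 5 g$)
$o{\left(t \right)} = - \frac{27}{2} + \frac{54}{t}$ ($o{\left(t \right)} = - 9 \left(- \frac{6}{t} - \frac{6}{-4}\right) = - 9 \left(- \frac{6}{t} - - \frac{3}{2}\right) = - 9 \left(- \frac{6}{t} + \frac{3}{2}\right) = - 9 \left(\frac{3}{2} - \frac{6}{t}\right) = - \frac{27}{2} + \frac{54}{t}$)
$70 \cdot 146 + o{\left(j{\left(3 \right)} \right)} = 70 \cdot 146 - \left(\frac{27}{2} - \frac{54}{7 - 15}\right) = 10220 - \left(\frac{27}{2} - \frac{54}{7 - 15}\right) = 10220 - \left(\frac{27}{2} - \frac{54}{-8}\right) = 10220 + \left(- \frac{27}{2} + 54 \left(- \frac{1}{8}\right)\right) = 10220 - \frac{81}{4} = \frac{40799}{4}$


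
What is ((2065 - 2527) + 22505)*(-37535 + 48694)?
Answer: 245977837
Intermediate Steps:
((2065 - 2527) + 22505)*(-37535 + 48694) = (-462 + 22505)*11159 = 22043*11159 = 245977837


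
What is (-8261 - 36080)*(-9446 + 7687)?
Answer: 77995819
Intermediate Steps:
(-8261 - 36080)*(-9446 + 7687) = -44341*(-1759) = 77995819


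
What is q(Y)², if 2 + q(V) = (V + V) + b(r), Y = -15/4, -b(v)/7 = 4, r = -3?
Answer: 5625/4 ≈ 1406.3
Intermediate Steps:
b(v) = -28 (b(v) = -7*4 = -28)
Y = -15/4 (Y = -15*¼ = -15/4 ≈ -3.7500)
q(V) = -30 + 2*V (q(V) = -2 + ((V + V) - 28) = -2 + (2*V - 28) = -2 + (-28 + 2*V) = -30 + 2*V)
q(Y)² = (-30 + 2*(-15/4))² = (-30 - 15/2)² = (-75/2)² = 5625/4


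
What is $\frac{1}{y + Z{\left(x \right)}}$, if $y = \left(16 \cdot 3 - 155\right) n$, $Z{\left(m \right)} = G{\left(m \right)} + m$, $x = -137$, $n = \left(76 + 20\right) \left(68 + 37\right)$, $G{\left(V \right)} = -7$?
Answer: $- \frac{1}{1078704} \approx -9.2704 \cdot 10^{-7}$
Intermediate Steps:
$n = 10080$ ($n = 96 \cdot 105 = 10080$)
$Z{\left(m \right)} = -7 + m$
$y = -1078560$ ($y = \left(16 \cdot 3 - 155\right) 10080 = \left(48 - 155\right) 10080 = \left(-107\right) 10080 = -1078560$)
$\frac{1}{y + Z{\left(x \right)}} = \frac{1}{-1078560 - 144} = \frac{1}{-1078704} = - \frac{1}{1078704}$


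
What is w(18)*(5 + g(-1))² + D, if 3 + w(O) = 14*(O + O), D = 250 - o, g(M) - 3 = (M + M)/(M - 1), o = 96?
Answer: 40735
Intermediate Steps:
g(M) = 3 + 2*M/(-1 + M) (g(M) = 3 + (M + M)/(M - 1) = 3 + (2*M)/(-1 + M) = 3 + 2*M/(-1 + M))
D = 154 (D = 250 - 1*96 = 250 - 96 = 154)
w(O) = -3 + 28*O (w(O) = -3 + 14*(O + O) = -3 + 14*(2*O) = -3 + 28*O)
w(18)*(5 + g(-1))² + D = (-3 + 28*18)*(5 + (-3 + 5*(-1))/(-1 - 1))² + 154 = (-3 + 504)*(5 + (-3 - 5)/(-2))² + 154 = 501*(5 - ½*(-8))² + 154 = 501*(5 + 4)² + 154 = 501*9² + 154 = 501*81 + 154 = 40581 + 154 = 40735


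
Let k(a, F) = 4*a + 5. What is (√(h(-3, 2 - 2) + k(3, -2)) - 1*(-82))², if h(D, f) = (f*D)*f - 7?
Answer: (82 + √10)² ≈ 7252.6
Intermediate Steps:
k(a, F) = 5 + 4*a
h(D, f) = -7 + D*f² (h(D, f) = (D*f)*f - 7 = D*f² - 7 = -7 + D*f²)
(√(h(-3, 2 - 2) + k(3, -2)) - 1*(-82))² = (√((-7 - 3*(2 - 2)²) + (5 + 4*3)) - 1*(-82))² = (√((-7 - 3*0²) + (5 + 12)) + 82)² = (√((-7 - 3*0) + 17) + 82)² = (√((-7 + 0) + 17) + 82)² = (√(-7 + 17) + 82)² = (√10 + 82)² = (82 + √10)²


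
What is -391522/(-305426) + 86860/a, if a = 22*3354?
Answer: 14645594/5955807 ≈ 2.4590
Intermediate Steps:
a = 73788
-391522/(-305426) + 86860/a = -391522/(-305426) + 86860/73788 = -391522*(-1/305426) + 86860*(1/73788) = 195761/152713 + 505/429 = 14645594/5955807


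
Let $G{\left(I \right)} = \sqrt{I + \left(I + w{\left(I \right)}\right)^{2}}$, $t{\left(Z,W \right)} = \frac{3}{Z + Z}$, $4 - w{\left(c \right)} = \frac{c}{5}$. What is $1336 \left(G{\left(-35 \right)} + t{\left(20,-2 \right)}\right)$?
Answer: $\frac{501}{5} + 1336 \sqrt{541} \approx 31175.0$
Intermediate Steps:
$w{\left(c \right)} = 4 - \frac{c}{5}$
$t{\left(Z,W \right)} = \frac{3}{2 Z}$
$G{\left(I \right)} = \sqrt{I + \left(4 + \frac{4 I}{5}\right)^{2}}$ ($G{\left(I \right)} = \sqrt{I + \left(I - \left(-4 + \frac{I}{5}\right)\right)^{2}} = \sqrt{I + \left(4 + \frac{4 I}{5}\right)^{2}}$)
$1336 \left(G{\left(-35 \right)} + t{\left(20,-2 \right)}\right) = 1336 \left(\frac{\sqrt{16 \left(5 - 35\right)^{2} + 25 \left(-35\right)}}{5} + \frac{3}{2 \cdot 20}\right) = 1336 \left(\frac{\sqrt{16 \left(-30\right)^{2} - 875}}{5} + \frac{3}{2} \cdot \frac{1}{20}\right) = 1336 \left(\frac{\sqrt{16 \cdot 900 - 875}}{5} + \frac{3}{40}\right) = 1336 \left(\frac{\sqrt{14400 - 875}}{5} + \frac{3}{40}\right) = 1336 \left(\frac{\sqrt{13525}}{5} + \frac{3}{40}\right) = 1336 \left(\frac{5 \sqrt{541}}{5} + \frac{3}{40}\right) = 1336 \left(\sqrt{541} + \frac{3}{40}\right) = 1336 \left(\frac{3}{40} + \sqrt{541}\right) = \frac{501}{5} + 1336 \sqrt{541}$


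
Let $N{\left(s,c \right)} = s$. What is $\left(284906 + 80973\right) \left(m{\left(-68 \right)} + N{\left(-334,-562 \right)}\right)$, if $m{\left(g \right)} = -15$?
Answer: $-127691771$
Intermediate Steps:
$\left(284906 + 80973\right) \left(m{\left(-68 \right)} + N{\left(-334,-562 \right)}\right) = \left(284906 + 80973\right) \left(-15 - 334\right) = 365879 \left(-349\right) = -127691771$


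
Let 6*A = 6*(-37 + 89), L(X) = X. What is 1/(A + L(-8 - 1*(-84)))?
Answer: 1/128 ≈ 0.0078125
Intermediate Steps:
A = 52 (A = (6*(-37 + 89))/6 = (6*52)/6 = (⅙)*312 = 52)
1/(A + L(-8 - 1*(-84))) = 1/(52 + (-8 - 1*(-84))) = 1/(52 + (-8 + 84)) = 1/(52 + 76) = 1/128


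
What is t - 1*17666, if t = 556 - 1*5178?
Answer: -22288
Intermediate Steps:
t = -4622 (t = 556 - 5178 = -4622)
t - 1*17666 = -4622 - 1*17666 = -4622 - 17666 = -22288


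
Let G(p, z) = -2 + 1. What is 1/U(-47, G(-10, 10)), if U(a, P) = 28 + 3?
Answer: 1/31 ≈ 0.032258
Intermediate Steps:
G(p, z) = -1
U(a, P) = 31
1/U(-47, G(-10, 10)) = 1/31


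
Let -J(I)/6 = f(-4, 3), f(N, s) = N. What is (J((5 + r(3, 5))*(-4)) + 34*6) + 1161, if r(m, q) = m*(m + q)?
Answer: 1389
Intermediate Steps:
J(I) = 24 (J(I) = -6*(-4) = 24)
(J((5 + r(3, 5))*(-4)) + 34*6) + 1161 = (24 + 34*6) + 1161 = (24 + 204) + 1161 = 228 + 1161 = 1389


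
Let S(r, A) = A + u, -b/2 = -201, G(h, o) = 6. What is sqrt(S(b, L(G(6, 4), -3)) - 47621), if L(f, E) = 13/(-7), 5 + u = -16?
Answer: I*sqrt(2334549)/7 ≈ 218.27*I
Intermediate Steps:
u = -21 (u = -5 - 16 = -21)
b = 402 (b = -2*(-201) = 402)
L(f, E) = -13/7 (L(f, E) = 13*(-1/7) = -13/7)
S(r, A) = -21 + A (S(r, A) = A - 21 = -21 + A)
sqrt(S(b, L(G(6, 4), -3)) - 47621) = sqrt((-21 - 13/7) - 47621) = sqrt(-160/7 - 47621) = sqrt(-333507/7) = I*sqrt(2334549)/7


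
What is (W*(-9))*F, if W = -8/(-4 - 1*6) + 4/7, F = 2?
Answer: -864/35 ≈ -24.686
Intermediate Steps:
W = 48/35 (W = -8/(-4 - 6) + 4*(1/7) = -8/(-10) + 4/7 = -8*(-1/10) + 4/7 = 4/5 + 4/7 = 48/35 ≈ 1.3714)
(W*(-9))*F = ((48/35)*(-9))*2 = -432/35*2 = -864/35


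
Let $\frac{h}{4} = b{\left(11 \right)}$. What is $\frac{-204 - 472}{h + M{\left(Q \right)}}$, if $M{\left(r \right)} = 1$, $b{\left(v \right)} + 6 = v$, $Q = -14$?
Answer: $- \frac{676}{21} \approx -32.19$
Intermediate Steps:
$b{\left(v \right)} = -6 + v$
$h = 20$ ($h = 4 \left(-6 + 11\right) = 4 \cdot 5 = 20$)
$\frac{-204 - 472}{h + M{\left(Q \right)}} = \frac{-204 - 472}{20 + 1} = - \frac{676}{21}$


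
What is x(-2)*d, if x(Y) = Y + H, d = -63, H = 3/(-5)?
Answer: 819/5 ≈ 163.80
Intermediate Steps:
H = -⅗ (H = 3*(-⅕) = -⅗ ≈ -0.60000)
x(Y) = -⅗ + Y (x(Y) = Y - ⅗ = -⅗ + Y)
x(-2)*d = (-⅗ - 2)*(-63) = -13/5*(-63) = 819/5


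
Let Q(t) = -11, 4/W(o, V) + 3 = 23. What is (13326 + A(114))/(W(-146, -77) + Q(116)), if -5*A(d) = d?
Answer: -11086/9 ≈ -1231.8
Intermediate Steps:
W(o, V) = 1/5 (W(o, V) = 4/(-3 + 23) = 4/20 = 4*(1/20) = 1/5)
A(d) = -d/5
(13326 + A(114))/(W(-146, -77) + Q(116)) = (13326 - 1/5*114)/(1/5 - 11) = (13326 - 114/5)/(-54/5) = (66516/5)*(-5/54) = -11086/9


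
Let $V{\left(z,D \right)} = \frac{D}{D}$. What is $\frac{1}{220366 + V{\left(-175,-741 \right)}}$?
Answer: $\frac{1}{220367} \approx 4.5379 \cdot 10^{-6}$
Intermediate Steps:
$V{\left(z,D \right)} = 1$
$\frac{1}{220366 + V{\left(-175,-741 \right)}} = \frac{1}{220366 + 1} = \frac{1}{220367}$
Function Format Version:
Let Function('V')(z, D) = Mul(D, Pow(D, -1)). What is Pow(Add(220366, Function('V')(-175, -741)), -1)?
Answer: Rational(1, 220367) ≈ 4.5379e-6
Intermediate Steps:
Function('V')(z, D) = 1
Pow(Add(220366, Function('V')(-175, -741)), -1) = Pow(Add(220366, 1), -1) = Pow(220367, -1) = Rational(1, 220367)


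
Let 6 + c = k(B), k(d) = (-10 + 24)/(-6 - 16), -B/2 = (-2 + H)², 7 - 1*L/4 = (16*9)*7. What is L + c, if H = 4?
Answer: -44117/11 ≈ -4010.6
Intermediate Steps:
L = -4004 (L = 28 - 4*16*9*7 = 28 - 576*7 = 28 - 4*1008 = 28 - 4032 = -4004)
B = -8 (B = -2*(-2 + 4)² = -2*2² = -2*4 = -8)
k(d) = -7/11 (k(d) = 14/(-22) = 14*(-1/22) = -7/11)
c = -73/11 (c = -6 - 7/11 = -73/11 ≈ -6.6364)
L + c = -4004 - 73/11 = -44117/11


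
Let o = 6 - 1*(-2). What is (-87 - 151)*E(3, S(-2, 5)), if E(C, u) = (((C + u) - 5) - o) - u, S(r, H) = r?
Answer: 2380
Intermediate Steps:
o = 8 (o = 6 + 2 = 8)
E(C, u) = -13 + C (E(C, u) = (((C + u) - 5) - 1*8) - u = ((-5 + C + u) - 8) - u = (-13 + C + u) - u = -13 + C)
(-87 - 151)*E(3, S(-2, 5)) = (-87 - 151)*(-13 + 3) = -238*(-10) = 2380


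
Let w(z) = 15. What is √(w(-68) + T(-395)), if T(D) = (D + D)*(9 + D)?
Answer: √304955 ≈ 552.23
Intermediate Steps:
T(D) = 2*D*(9 + D) (T(D) = (2*D)*(9 + D) = 2*D*(9 + D))
√(w(-68) + T(-395)) = √(15 + 2*(-395)*(9 - 395)) = √(15 + 2*(-395)*(-386)) = √(15 + 304940) = √304955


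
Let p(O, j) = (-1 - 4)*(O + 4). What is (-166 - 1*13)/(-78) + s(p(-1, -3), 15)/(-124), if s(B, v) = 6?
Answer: 2716/1209 ≈ 2.2465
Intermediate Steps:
p(O, j) = -20 - 5*O (p(O, j) = -5*(4 + O) = -20 - 5*O)
(-166 - 1*13)/(-78) + s(p(-1, -3), 15)/(-124) = (-166 - 1*13)/(-78) + 6/(-124) = (-166 - 13)*(-1/78) + 6*(-1/124) = -179*(-1/78) - 3/62 = 179/78 - 3/62 = 2716/1209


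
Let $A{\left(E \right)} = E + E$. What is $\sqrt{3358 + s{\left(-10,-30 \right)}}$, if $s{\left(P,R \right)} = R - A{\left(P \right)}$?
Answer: $6 \sqrt{93} \approx 57.862$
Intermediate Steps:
$A{\left(E \right)} = 2 E$
$s{\left(P,R \right)} = R - 2 P$
$\sqrt{3358 + s{\left(-10,-30 \right)}} = \sqrt{3358 - 10} = \sqrt{3348} = 6 \sqrt{93}$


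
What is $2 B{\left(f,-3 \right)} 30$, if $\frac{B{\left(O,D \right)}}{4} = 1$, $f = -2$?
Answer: $240$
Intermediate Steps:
$B{\left(O,D \right)} = 4$ ($B{\left(O,D \right)} = 4 \cdot 1 = 4$)
$2 B{\left(f,-3 \right)} 30 = 2 \cdot 4 \cdot 30 = 8 \cdot 30 = 240$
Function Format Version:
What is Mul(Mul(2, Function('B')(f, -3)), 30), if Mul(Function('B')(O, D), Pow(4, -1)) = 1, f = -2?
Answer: 240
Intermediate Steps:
Function('B')(O, D) = 4 (Function('B')(O, D) = Mul(4, 1) = 4)
Mul(Mul(2, Function('B')(f, -3)), 30) = Mul(Mul(2, 4), 30) = Mul(8, 30) = 240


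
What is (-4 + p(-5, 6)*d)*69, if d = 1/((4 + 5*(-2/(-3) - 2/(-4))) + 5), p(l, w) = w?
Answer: -22080/89 ≈ -248.09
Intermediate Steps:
d = 6/89 (d = 1/((4 + 5*(-2*(-⅓) - 2*(-¼))) + 5) = 1/((4 + 5*(⅔ + ½)) + 5) = 1/((4 + 5*(7/6)) + 5) = 1/((4 + 35/6) + 5) = 1/(59/6 + 5) = 1/(89/6) = 6/89 ≈ 0.067416)
(-4 + p(-5, 6)*d)*69 = (-4 + 6*(6/89))*69 = (-4 + 36/89)*69 = -320/89*69 = -22080/89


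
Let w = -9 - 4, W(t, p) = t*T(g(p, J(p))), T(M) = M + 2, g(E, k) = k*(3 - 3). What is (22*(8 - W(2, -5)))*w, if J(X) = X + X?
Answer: -1144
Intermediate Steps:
J(X) = 2*X
g(E, k) = 0 (g(E, k) = k*0 = 0)
T(M) = 2 + M
W(t, p) = 2*t (W(t, p) = t*(2 + 0) = t*2 = 2*t)
w = -13
(22*(8 - W(2, -5)))*w = (22*(8 - 2*2))*(-13) = (22*(8 - 1*4))*(-13) = (22*(8 - 4))*(-13) = (22*4)*(-13) = 88*(-13) = -1144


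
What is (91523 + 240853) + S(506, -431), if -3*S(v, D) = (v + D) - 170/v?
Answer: 252254494/759 ≈ 3.3235e+5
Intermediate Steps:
S(v, D) = -D/3 - v/3 + 170/(3*v) (S(v, D) = -((v + D) - 170/v)/3 = -((D + v) - 170/v)/3 = -(D + v - 170/v)/3 = -D/3 - v/3 + 170/(3*v))
(91523 + 240853) + S(506, -431) = (91523 + 240853) + (1/3)*(170 - 1*506*(-431 + 506))/506 = 332376 + (1/3)*(1/506)*(170 - 1*506*75) = 332376 + (1/3)*(1/506)*(170 - 37950) = 332376 + (1/3)*(1/506)*(-37780) = 332376 - 18890/759 = 252254494/759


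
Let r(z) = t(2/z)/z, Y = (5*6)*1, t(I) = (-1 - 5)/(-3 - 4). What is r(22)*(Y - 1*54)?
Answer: -72/77 ≈ -0.93507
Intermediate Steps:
t(I) = 6/7 (t(I) = -6/(-7) = -6*(-1/7) = 6/7)
Y = 30 (Y = 30*1 = 30)
r(z) = 6/(7*z)
r(22)*(Y - 1*54) = ((6/7)/22)*(30 - 1*54) = ((6/7)*(1/22))*(30 - 54) = (3/77)*(-24) = -72/77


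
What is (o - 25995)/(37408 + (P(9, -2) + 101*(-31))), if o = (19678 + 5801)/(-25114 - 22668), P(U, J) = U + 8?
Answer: -1242118569/1638635908 ≈ -0.75802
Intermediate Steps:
P(U, J) = 8 + U
o = -25479/47782 (o = 25479/(-47782) = 25479*(-1/47782) = -25479/47782 ≈ -0.53323)
(o - 25995)/(37408 + (P(9, -2) + 101*(-31))) = (-25479/47782 - 25995)/(37408 + ((8 + 9) + 101*(-31))) = -1242118569/(47782*(37408 + (17 - 3131))) = -1242118569/(47782*(37408 - 3114)) = -1242118569/47782/34294 = -1242118569/47782*1/34294 = -1242118569/1638635908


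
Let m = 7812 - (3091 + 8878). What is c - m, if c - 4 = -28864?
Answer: -24703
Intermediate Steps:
m = -4157 (m = 7812 - 1*11969 = 7812 - 11969 = -4157)
c = -28860 (c = 4 - 28864 = -28860)
c - m = -28860 - 1*(-4157) = -28860 + 4157 = -24703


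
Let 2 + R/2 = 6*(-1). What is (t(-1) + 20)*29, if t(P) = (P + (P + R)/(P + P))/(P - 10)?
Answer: 12325/22 ≈ 560.23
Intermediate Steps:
R = -16 (R = -4 + 2*(6*(-1)) = -4 + 2*(-6) = -4 - 12 = -16)
t(P) = (P + (-16 + P)/(2*P))/(-10 + P) (t(P) = (P + (P - 16)/(P + P))/(P - 10) = (P + (-16 + P)/((2*P)))/(-10 + P) = (P + (-16 + P)*(1/(2*P)))/(-10 + P) = (P + (-16 + P)/(2*P))/(-10 + P))
(t(-1) + 20)*29 = ((-8 + (-1)² + (½)*(-1))/((-1)*(-10 - 1)) + 20)*29 = (-1*(-8 + 1 - ½)/(-11) + 20)*29 = (-1*(-1/11)*(-15/2) + 20)*29 = (-15/22 + 20)*29 = (425/22)*29 = 12325/22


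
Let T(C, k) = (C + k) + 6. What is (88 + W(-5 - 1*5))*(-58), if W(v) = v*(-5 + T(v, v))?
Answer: -16124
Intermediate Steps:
T(C, k) = 6 + C + k
W(v) = v*(1 + 2*v) (W(v) = v*(-5 + (6 + v + v)) = v*(-5 + (6 + 2*v)) = v*(1 + 2*v))
(88 + W(-5 - 1*5))*(-58) = (88 + (-5 - 1*5)*(1 + 2*(-5 - 1*5)))*(-58) = (88 + (-5 - 5)*(1 + 2*(-5 - 5)))*(-58) = (88 - 10*(1 + 2*(-10)))*(-58) = (88 - 10*(1 - 20))*(-58) = (88 - 10*(-19))*(-58) = (88 + 190)*(-58) = 278*(-58) = -16124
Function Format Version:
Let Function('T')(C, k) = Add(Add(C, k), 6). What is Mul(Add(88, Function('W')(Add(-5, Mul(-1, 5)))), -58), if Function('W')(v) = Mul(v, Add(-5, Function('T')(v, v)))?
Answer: -16124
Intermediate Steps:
Function('T')(C, k) = Add(6, C, k)
Function('W')(v) = Mul(v, Add(1, Mul(2, v))) (Function('W')(v) = Mul(v, Add(-5, Add(6, v, v))) = Mul(v, Add(-5, Add(6, Mul(2, v)))) = Mul(v, Add(1, Mul(2, v))))
Mul(Add(88, Function('W')(Add(-5, Mul(-1, 5)))), -58) = Mul(Add(88, Mul(Add(-5, Mul(-1, 5)), Add(1, Mul(2, Add(-5, Mul(-1, 5)))))), -58) = Mul(Add(88, Mul(Add(-5, -5), Add(1, Mul(2, Add(-5, -5))))), -58) = Mul(Add(88, Mul(-10, Add(1, Mul(2, -10)))), -58) = Mul(Add(88, Mul(-10, Add(1, -20))), -58) = Mul(Add(88, Mul(-10, -19)), -58) = Mul(Add(88, 190), -58) = Mul(278, -58) = -16124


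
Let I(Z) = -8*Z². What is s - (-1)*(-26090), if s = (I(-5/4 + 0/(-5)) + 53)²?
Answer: -97799/4 ≈ -24450.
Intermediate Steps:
s = 6561/4 (s = (-8*(-5/4 + 0/(-5))² + 53)² = (-8*(-5*¼ + 0*(-⅕))² + 53)² = (-8*(-5/4 + 0)² + 53)² = (-8*(-5/4)² + 53)² = (-8*25/16 + 53)² = (-25/2 + 53)² = (81/2)² = 6561/4 ≈ 1640.3)
s - (-1)*(-26090) = 6561/4 - (-1)*(-26090) = 6561/4 - 1*26090 = 6561/4 - 26090 = -97799/4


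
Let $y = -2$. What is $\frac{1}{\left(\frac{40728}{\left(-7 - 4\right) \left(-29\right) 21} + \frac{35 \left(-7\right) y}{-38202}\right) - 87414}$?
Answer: $- \frac{42652533}{3728169751571} \approx -1.1441 \cdot 10^{-5}$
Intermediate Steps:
$\frac{1}{\left(\frac{40728}{\left(-7 - 4\right) \left(-29\right) 21} + \frac{35 \left(-7\right) y}{-38202}\right) - 87414} = \frac{1}{\left(\frac{40728}{\left(-7 - 4\right) \left(-29\right) 21} + \frac{35 \left(-7\right) \left(-2\right)}{-38202}\right) - 87414} = \frac{1}{\left(\frac{40728}{\left(-11\right) \left(-29\right) 21} + \left(-245\right) \left(-2\right) \left(- \frac{1}{38202}\right)\right) - 87414} = \frac{1}{\left(\frac{40728}{319 \cdot 21} + 490 \left(- \frac{1}{38202}\right)\right) - 87414} = \frac{1}{\left(\frac{40728}{6699} - \frac{245}{19101}\right) - 87414} = \frac{1}{\left(40728 \cdot \frac{1}{6699} - \frac{245}{19101}\right) - 87414} = \frac{1}{\left(\frac{13576}{2233} - \frac{245}{19101}\right) - 87414} = \frac{1}{\frac{258768091}{42652533} - 87414} = \frac{1}{- \frac{3728169751571}{42652533}} = - \frac{42652533}{3728169751571}$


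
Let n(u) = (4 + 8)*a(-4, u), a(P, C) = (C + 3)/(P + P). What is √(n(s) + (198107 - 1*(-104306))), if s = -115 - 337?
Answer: √1212346/2 ≈ 550.53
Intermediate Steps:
s = -452
a(P, C) = (3 + C)/(2*P) (a(P, C) = (3 + C)/((2*P)) = (3 + C)*(1/(2*P)) = (3 + C)/(2*P))
n(u) = -9/2 - 3*u/2 (n(u) = (4 + 8)*((½)*(3 + u)/(-4)) = 12*((½)*(-¼)*(3 + u)) = 12*(-3/8 - u/8) = -9/2 - 3*u/2)
√(n(s) + (198107 - 1*(-104306))) = √((-9/2 - 3/2*(-452)) + (198107 - 1*(-104306))) = √((-9/2 + 678) + (198107 + 104306)) = √(1347/2 + 302413) = √(606173/2) = √1212346/2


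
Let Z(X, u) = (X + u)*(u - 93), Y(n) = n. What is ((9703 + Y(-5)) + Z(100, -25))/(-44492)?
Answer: -212/11123 ≈ -0.019060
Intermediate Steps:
Z(X, u) = (-93 + u)*(X + u) (Z(X, u) = (X + u)*(-93 + u) = (-93 + u)*(X + u))
((9703 + Y(-5)) + Z(100, -25))/(-44492) = ((9703 - 5) + ((-25)² - 93*100 - 93*(-25) + 100*(-25)))/(-44492) = (9698 + (625 - 9300 + 2325 - 2500))*(-1/44492) = (9698 - 8850)*(-1/44492) = 848*(-1/44492) = -212/11123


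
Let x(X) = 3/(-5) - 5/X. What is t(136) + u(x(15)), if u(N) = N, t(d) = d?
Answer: 2026/15 ≈ 135.07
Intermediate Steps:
x(X) = -3/5 - 5/X (x(X) = 3*(-1/5) - 5/X = -3/5 - 5/X)
t(136) + u(x(15)) = 136 + (-3/5 - 5/15) = 136 + (-3/5 - 5*1/15) = 136 + (-3/5 - 1/3) = 136 - 14/15 = 2026/15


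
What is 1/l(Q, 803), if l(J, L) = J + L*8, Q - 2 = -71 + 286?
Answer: 1/6641 ≈ 0.00015058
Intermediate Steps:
Q = 217 (Q = 2 + (-71 + 286) = 2 + 215 = 217)
l(J, L) = J + 8*L
1/l(Q, 803) = 1/(217 + 8*803) = 1/(217 + 6424) = 1/6641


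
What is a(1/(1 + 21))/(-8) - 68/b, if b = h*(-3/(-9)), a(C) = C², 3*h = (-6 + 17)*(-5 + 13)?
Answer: -26929/3872 ≈ -6.9548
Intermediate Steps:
h = 88/3 (h = ((-6 + 17)*(-5 + 13))/3 = (11*8)/3 = (⅓)*88 = 88/3 ≈ 29.333)
b = 88/9 (b = 88*(-3/(-9))/3 = 88*(-3*(-⅑))/3 = (88/3)*(⅓) = 88/9 ≈ 9.7778)
a(1/(1 + 21))/(-8) - 68/b = (1/(1 + 21))²/(-8) - 68/88/9 = (1/22)²*(-⅛) - 68*9/88 = (1/22)²*(-⅛) - 153/22 = (1/484)*(-⅛) - 153/22 = -1/3872 - 153/22 = -26929/3872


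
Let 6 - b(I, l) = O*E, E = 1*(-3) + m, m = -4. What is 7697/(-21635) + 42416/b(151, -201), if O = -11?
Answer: -918216647/1536085 ≈ -597.76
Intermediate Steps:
E = -7 (E = 1*(-3) - 4 = -3 - 4 = -7)
b(I, l) = -71 (b(I, l) = 6 - (-11)*(-7) = 6 - 1*77 = 6 - 77 = -71)
7697/(-21635) + 42416/b(151, -201) = 7697/(-21635) + 42416/(-71) = 7697*(-1/21635) + 42416*(-1/71) = -7697/21635 - 42416/71 = -918216647/1536085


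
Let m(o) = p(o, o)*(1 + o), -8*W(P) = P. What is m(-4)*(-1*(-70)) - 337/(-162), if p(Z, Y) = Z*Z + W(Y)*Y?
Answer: -475943/162 ≈ -2937.9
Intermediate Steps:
W(P) = -P/8
p(Z, Y) = Z**2 - Y**2/8 (p(Z, Y) = Z*Z + (-Y/8)*Y = Z**2 - Y**2/8)
m(o) = 7*o**2*(1 + o)/8 (m(o) = (o**2 - o**2/8)*(1 + o) = (7*o**2/8)*(1 + o) = 7*o**2*(1 + o)/8)
m(-4)*(-1*(-70)) - 337/(-162) = ((7/8)*(-4)**2*(1 - 4))*(-1*(-70)) - 337/(-162) = ((7/8)*16*(-3))*70 - 337*(-1/162) = -42*70 + 337/162 = -2940 + 337/162 = -475943/162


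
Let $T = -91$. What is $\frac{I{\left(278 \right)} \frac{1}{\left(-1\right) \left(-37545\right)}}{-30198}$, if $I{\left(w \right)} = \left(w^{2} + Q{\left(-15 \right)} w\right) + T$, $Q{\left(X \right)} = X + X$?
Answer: $- \frac{22951}{377927970} \approx -6.0729 \cdot 10^{-5}$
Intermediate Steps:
$Q{\left(X \right)} = 2 X$
$I{\left(w \right)} = -91 + w^{2} - 30 w$ ($I{\left(w \right)} = \left(w^{2} + 2 \left(-15\right) w\right) - 91 = \left(w^{2} - 30 w\right) - 91 = -91 + w^{2} - 30 w$)
$\frac{I{\left(278 \right)} \frac{1}{\left(-1\right) \left(-37545\right)}}{-30198} = \frac{\left(-91 + 278^{2} - 8340\right) \frac{1}{\left(-1\right) \left(-37545\right)}}{-30198} = \frac{-91 + 77284 - 8340}{37545} \left(- \frac{1}{30198}\right) = 68853 \cdot \frac{1}{37545} \left(- \frac{1}{30198}\right) = \frac{22951}{12515} \left(- \frac{1}{30198}\right) = - \frac{22951}{377927970}$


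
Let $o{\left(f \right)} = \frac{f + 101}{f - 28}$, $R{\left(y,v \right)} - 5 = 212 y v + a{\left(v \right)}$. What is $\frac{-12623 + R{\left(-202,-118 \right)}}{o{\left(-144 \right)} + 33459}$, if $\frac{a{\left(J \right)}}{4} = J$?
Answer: $\frac{20160568}{133837} \approx 150.64$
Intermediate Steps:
$a{\left(J \right)} = 4 J$
$R{\left(y,v \right)} = 5 + 4 v + 212 v y$ ($R{\left(y,v \right)} = 5 + \left(212 y v + 4 v\right) = 5 + \left(212 v y + 4 v\right) = 5 + \left(4 v + 212 v y\right) = 5 + 4 v + 212 v y$)
$o{\left(f \right)} = \frac{101 + f}{-28 + f}$ ($o{\left(f \right)} = \frac{101 + f}{f - 28} = \frac{101 + f}{-28 + f}$)
$\frac{-12623 + R{\left(-202,-118 \right)}}{o{\left(-144 \right)} + 33459} = \frac{-12623 + \left(5 + 4 \left(-118\right) + 212 \left(-118\right) \left(-202\right)\right)}{\frac{101 - 144}{-28 - 144} + 33459} = \frac{-12623 + \left(5 - 472 + 5053232\right)}{\frac{1}{-172} \left(-43\right) + 33459} = \frac{-12623 + 5052765}{\left(- \frac{1}{172}\right) \left(-43\right) + 33459} = \frac{5040142}{\frac{1}{4} + 33459} = \frac{5040142}{\frac{133837}{4}} = 5040142 \cdot \frac{4}{133837} = \frac{20160568}{133837}$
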